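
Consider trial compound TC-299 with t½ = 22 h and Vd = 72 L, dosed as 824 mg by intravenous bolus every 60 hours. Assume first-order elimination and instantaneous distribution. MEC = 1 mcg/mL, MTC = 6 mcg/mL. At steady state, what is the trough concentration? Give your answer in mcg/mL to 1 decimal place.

Over one 60-h interval, 60/22 ≈ 2.7273 half-lives elapse, leaving f ≈ 0.1510 of each dose.
At steady state, accumulation factor R = 1/(1 − e^(−kτ)) ≈ 1.1779.
Each bolus raises the concentration by D/Vd = 824/72 ≈ 11.444 mcg/mL.
Steady-state peak Cmax,ss = C₀·R ≈ 11.444 × 1.1779 ≈ 13.480 mcg/mL.
One interval later, Cmin,ss = Cmax,ss·e^(−kτ) ≈ 13.480 × 0.1510 ≈ 2.035 mcg/mL.
Trough 2.0 mcg/mL vs MEC 1 mcg/mL: adequate.

2.0 mcg/mL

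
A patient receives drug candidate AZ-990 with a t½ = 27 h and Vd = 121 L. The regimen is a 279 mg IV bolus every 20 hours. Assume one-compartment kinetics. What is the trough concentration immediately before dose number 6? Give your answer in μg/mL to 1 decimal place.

3.2 μg/mL

f = (1/2)^(τ/t½) = (1/2)^(20/27) ≈ 0.5984.
C₀ = D/Vd = 279/121 ≈ 2.306 μg/mL.
Before the 6th dose, 5 doses have been given. Superposition: Cmin = C₀·(f + f² + … + f^5).
≈ 2.306 × (0.5984 + 0.3581 + 0.2143 + 0.1282 + 0.0767) ≈ 2.306 × 1.3757 ≈ 3.172 μg/mL.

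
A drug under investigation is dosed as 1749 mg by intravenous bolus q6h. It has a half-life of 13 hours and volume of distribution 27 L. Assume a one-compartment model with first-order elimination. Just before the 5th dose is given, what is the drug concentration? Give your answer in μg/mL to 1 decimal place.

124.0 μg/mL

f = (1/2)^(τ/t½) = (1/2)^(6/13) ≈ 0.7262.
C₀ = D/Vd = 1749/27 ≈ 64.778 μg/mL.
Before the 5th dose, 4 doses have been given. Superposition: Cmin = C₀·(f + f² + … + f^4).
≈ 64.778 × (0.7262 + 0.5274 + 0.3830 + 0.2781) ≈ 64.778 × 1.9147 ≈ 124.030 μg/mL.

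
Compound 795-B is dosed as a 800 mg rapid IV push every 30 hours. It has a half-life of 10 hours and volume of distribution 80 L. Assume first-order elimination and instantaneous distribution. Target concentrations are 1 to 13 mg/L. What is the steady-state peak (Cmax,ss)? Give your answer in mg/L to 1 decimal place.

11.4 mg/L

The dosing interval is 3 half-lives, so f = 2^(−3) = 0.125.
At steady state, R = 1/(1 − 0.125) = 8/7.
Single-dose peak C₀ = D/Vd = 800/80 = 10 mg/L.
Steady-state peak Cmax,ss = C₀·R = 10 × 8/7 ≈ 11.429 mg/L.
Peak 11.4 mg/L vs MTC 13 mg/L: below toxic threshold.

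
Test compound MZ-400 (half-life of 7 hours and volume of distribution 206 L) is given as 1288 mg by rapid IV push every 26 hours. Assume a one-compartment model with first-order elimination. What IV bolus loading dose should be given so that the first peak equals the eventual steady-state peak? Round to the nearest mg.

f = (1/2)^(26/7) ≈ 0.076188; accumulation ratio R = 1/(1−f) ≈ 1.08247.
Loading dose to hit Cmax,ss on first dose: D_load = D_maint·R ≈ 1288 × 1.08247 ≈ 1394.22 mg.

1394 mg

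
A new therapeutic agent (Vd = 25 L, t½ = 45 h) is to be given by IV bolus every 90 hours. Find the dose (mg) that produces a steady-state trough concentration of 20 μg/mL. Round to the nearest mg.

τ/t½ = 90/45 ≈ 2, so f = (1/2)^(90/45) ≈ 0.250000.
Cmin,ss = (D/Vd)·f/(1−f), so D = Cmin,ss·Vd·(1−f)/f.
D = 20 × 25 × (1−f)/f ≈ 20 × 25 × 3.00000 ≈ 1500.00 mg.

1500 mg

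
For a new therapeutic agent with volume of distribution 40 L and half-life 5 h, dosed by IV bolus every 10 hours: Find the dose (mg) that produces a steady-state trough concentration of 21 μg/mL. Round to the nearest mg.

2520 mg

τ/t½ = 10/5 ≈ 2, so f = (1/2)^(10/5) ≈ 0.250000.
Cmin,ss = (D/Vd)·f/(1−f), so D = Cmin,ss·Vd·(1−f)/f.
D = 21 × 40 × (1−f)/f ≈ 21 × 40 × 3.00000 ≈ 2520.00 mg.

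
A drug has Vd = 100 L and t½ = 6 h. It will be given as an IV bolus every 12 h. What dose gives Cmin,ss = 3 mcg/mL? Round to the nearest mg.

900 mg

τ/t½ = 12/6 ≈ 2, so f = (1/2)^(12/6) ≈ 0.250000.
Cmin,ss = (D/Vd)·f/(1−f), so D = Cmin,ss·Vd·(1−f)/f.
D = 3 × 100 × (1−f)/f ≈ 3 × 100 × 3.00000 ≈ 900.00 mg.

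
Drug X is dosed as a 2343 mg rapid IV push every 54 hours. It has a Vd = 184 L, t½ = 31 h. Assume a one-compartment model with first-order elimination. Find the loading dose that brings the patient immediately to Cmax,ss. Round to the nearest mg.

3342 mg

f = (1/2)^(54/31) ≈ 0.298968; accumulation ratio R = 1/(1−f) ≈ 1.42647.
Loading dose to hit Cmax,ss on first dose: D_load = D_maint·R ≈ 2343 × 1.42647 ≈ 3342.22 mg.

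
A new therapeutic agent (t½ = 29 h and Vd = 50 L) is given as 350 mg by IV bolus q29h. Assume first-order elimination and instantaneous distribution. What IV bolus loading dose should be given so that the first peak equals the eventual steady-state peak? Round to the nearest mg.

f = (1/2)^(29/29) ≈ 0.500000; accumulation ratio R = 1/(1−f) ≈ 2.00000.
Loading dose to hit Cmax,ss on first dose: D_load = D_maint·R ≈ 350 × 2.00000 ≈ 700.00 mg.

700 mg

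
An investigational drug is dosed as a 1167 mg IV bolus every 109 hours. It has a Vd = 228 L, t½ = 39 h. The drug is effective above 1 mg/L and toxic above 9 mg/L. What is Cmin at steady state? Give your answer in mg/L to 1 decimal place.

0.9 mg/L

τ/t½ = 109/39 ≈ 2.7949, so fraction remaining f = (1/2)^(109/39) ≈ 0.1441.
Accumulation ratio R = 1/(1 − f) ≈ 1/0.8559 ≈ 1.1684.
Each bolus raises the concentration by D/Vd = 1167/228 ≈ 5.118 mg/L.
Steady-state peak Cmax,ss = C₀·R ≈ 5.118 × 1.1684 ≈ 5.980 mg/L.
Steady-state trough Cmin,ss = Cmax,ss·f ≈ 5.980 × 0.1441 ≈ 0.862 mg/L.
Trough 0.9 mg/L vs MEC 1 mg/L: subtherapeutic.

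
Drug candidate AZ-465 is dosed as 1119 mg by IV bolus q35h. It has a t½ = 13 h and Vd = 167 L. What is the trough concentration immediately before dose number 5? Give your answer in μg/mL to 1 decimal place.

f = (1/2)^(τ/t½) = (1/2)^(35/13) ≈ 0.1547.
C₀ = D/Vd = 1119/167 ≈ 6.701 μg/mL.
Before the 5th dose, 4 doses have been given. Superposition: Cmin = C₀·(f + f² + … + f^4).
≈ 6.701 × (0.1547 + 0.0239 + 0.0037 + 0.0006) ≈ 6.701 × 0.1829 ≈ 1.226 μg/mL.

1.2 μg/mL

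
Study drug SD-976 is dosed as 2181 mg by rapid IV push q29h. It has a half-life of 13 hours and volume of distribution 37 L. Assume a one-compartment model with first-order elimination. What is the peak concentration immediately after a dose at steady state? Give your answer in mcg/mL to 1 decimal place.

74.9 mcg/mL

k = ln2/t½ = ln2/13 ≈ 0.053319 h⁻¹; fraction remaining f = e^(−kτ) = e^(−0.053319×29) ≈ 0.2130.
Accumulation ratio R = 1/(1 − f) ≈ 1/0.7870 ≈ 1.2706.
Single-dose peak C₀ = D/Vd = 2181/37 ≈ 58.946 mcg/mL.
Cmax,ss = C₀/(1 − f) ≈ 58.946/0.7870 ≈ 74.900 mcg/mL.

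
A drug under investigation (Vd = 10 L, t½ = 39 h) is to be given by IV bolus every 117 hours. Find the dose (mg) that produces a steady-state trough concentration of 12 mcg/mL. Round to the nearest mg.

τ/t½ = 117/39 ≈ 3, so f = (1/2)^(117/39) ≈ 0.125000.
Cmin,ss = (D/Vd)·f/(1−f), so D = Cmin,ss·Vd·(1−f)/f.
D = 12 × 10 × (1−f)/f ≈ 12 × 10 × 7.00000 ≈ 840.00 mg.

840 mg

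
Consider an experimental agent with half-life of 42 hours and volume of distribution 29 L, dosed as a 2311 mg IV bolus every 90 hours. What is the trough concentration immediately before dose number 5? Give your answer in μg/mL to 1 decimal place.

f = (1/2)^(τ/t½) = (1/2)^(90/42) ≈ 0.2264.
C₀ = D/Vd = 2311/29 ≈ 79.690 μg/mL.
Before the 5th dose, 4 doses have been given. Superposition: Cmin = C₀·(f + f² + … + f^4).
≈ 79.690 × (0.2264 + 0.0513 + 0.0116 + 0.0026) ≈ 79.690 × 0.2919 ≈ 23.262 μg/mL.

23.3 μg/mL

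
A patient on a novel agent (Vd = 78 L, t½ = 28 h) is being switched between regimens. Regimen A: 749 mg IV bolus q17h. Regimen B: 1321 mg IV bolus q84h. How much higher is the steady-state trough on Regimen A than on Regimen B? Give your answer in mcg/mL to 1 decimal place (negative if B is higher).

15.9 mcg/mL

Regimen A: f = (1/2)^(17/28) ≈ 0.6565; Cmin,ss = (749/78)·f/(1−f) ≈ 18.352 mcg/mL.
Regimen B: f = (1/2)^(84/28) ≈ 0.1250; Cmin,ss = (1321/78)·f/(1−f) ≈ 2.419 mcg/mL.
Difference ≈ 18.352 − 2.419 ≈ 15.933 mcg/mL.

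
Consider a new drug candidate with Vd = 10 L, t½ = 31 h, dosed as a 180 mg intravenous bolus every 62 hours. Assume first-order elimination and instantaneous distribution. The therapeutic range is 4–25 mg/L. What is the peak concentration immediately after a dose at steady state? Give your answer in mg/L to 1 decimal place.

The dosing interval is 2 half-lives, so f = 2^(−2) = 0.25.
Accumulation ratio R = 1/(1 − f) = 1/0.75 = 4/3.
Single-dose peak C₀ = D/Vd = 180/10 = 18 mg/L.
Steady-state peak Cmax,ss = C₀·R = 18 × 4/3 ≈ 24.000 mg/L.
Peak 24.0 mg/L vs MTC 25 mg/L: below toxic threshold.

24.0 mg/L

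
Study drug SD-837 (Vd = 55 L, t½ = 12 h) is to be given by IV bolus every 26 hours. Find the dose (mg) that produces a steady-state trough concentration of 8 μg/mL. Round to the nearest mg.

1536 mg

τ/t½ = 26/12 ≈ 2.1667, so f = (1/2)^(26/12) ≈ 0.222725.
Cmin,ss = (D/Vd)·f/(1−f), so D = Cmin,ss·Vd·(1−f)/f.
D = 8 × 55 × (1−f)/f ≈ 8 × 55 × 3.48984 ≈ 1535.53 mg.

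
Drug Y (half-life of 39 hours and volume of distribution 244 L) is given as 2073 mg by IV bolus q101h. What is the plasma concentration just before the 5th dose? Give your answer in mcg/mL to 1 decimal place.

1.7 mcg/mL

f = (1/2)^(τ/t½) = (1/2)^(101/39) ≈ 0.1661.
C₀ = D/Vd = 2073/244 ≈ 8.496 mcg/mL.
Before the 5th dose, 4 doses have been given. Superposition: Cmin = C₀·(f + f² + … + f^4).
≈ 8.496 × (0.1661 + 0.0276 + 0.0046 + 0.0008) ≈ 8.496 × 0.1991 ≈ 1.692 mcg/mL.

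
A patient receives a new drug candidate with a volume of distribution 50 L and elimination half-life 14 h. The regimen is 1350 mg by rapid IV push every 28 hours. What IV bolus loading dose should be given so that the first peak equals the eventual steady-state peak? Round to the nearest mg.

1800 mg

f = (1/2)^(28/14) ≈ 0.250000; accumulation ratio R = 1/(1−f) ≈ 1.33333.
Loading dose to hit Cmax,ss on first dose: D_load = D_maint·R ≈ 1350 × 1.33333 ≈ 1800.00 mg.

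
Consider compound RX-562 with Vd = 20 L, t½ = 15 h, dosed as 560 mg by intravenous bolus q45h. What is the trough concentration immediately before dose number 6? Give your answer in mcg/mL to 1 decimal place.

4.0 mcg/mL

f = (1/2)^(τ/t½) = (1/2)^(45/15) ≈ 0.1250.
C₀ = D/Vd = 560/20 ≈ 28.000 mcg/mL.
Before the 6th dose, 5 doses have been given. Superposition: Cmin = C₀·(f + f² + … + f^5).
≈ 28.000 × (0.1250 + 0.0156 + 0.0020 + 0.0002 + 0.0000) ≈ 28.000 × 0.1428 ≈ 3.998 mcg/mL.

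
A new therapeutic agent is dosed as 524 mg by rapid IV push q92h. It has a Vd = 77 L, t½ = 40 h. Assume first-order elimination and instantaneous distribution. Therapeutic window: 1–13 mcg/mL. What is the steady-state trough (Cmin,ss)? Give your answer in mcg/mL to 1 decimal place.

1.7 mcg/mL

k = ln2/t½ = ln2/40 ≈ 0.017329 h⁻¹; fraction remaining f = e^(−kτ) = e^(−0.017329×92) ≈ 0.2031.
At steady state, accumulation factor R = 1/(1 − e^(−kτ)) ≈ 1.2549.
Single-dose peak C₀ = D/Vd = 524/77 ≈ 6.805 mcg/mL.
Steady-state peak Cmax,ss = C₀·R ≈ 6.805 × 1.2549 ≈ 8.540 mcg/mL.
Steady-state trough Cmin,ss = Cmax,ss·f ≈ 8.540 × 0.2031 ≈ 1.734 mcg/mL.
Trough 1.7 mcg/mL vs MEC 1 mcg/mL: adequate.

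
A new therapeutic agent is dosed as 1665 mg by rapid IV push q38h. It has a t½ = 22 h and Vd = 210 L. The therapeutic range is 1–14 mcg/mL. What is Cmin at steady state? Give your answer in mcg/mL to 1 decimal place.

Over one 38-h interval, 38/22 ≈ 1.7273 half-lives elapse, leaving f ≈ 0.3020 of each dose.
Accumulation ratio R = 1/(1 − f) ≈ 1/0.6980 ≈ 1.4327.
Each bolus raises the concentration by D/Vd = 1665/210 ≈ 7.929 mcg/mL.
Steady-state peak Cmax,ss = C₀·R ≈ 7.929 × 1.4327 ≈ 11.360 mcg/mL.
Steady-state trough Cmin,ss = Cmax,ss·f ≈ 11.360 × 0.3020 ≈ 3.431 mcg/mL.
Trough 3.4 mcg/mL vs MEC 1 mcg/mL: adequate.

3.4 mcg/mL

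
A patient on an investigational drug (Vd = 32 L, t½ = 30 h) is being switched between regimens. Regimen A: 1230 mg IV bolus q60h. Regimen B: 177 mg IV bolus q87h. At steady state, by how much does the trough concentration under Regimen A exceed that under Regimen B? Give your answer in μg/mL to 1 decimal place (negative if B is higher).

12.0 μg/mL

Regimen A: f = (1/2)^(60/30) ≈ 0.2500; Cmin,ss = (1230/32)·f/(1−f) ≈ 12.812 μg/mL.
Regimen B: f = (1/2)^(87/30) ≈ 0.1340; Cmin,ss = (177/32)·f/(1−f) ≈ 0.856 μg/mL.
Difference ≈ 12.812 − 0.856 ≈ 11.956 μg/mL.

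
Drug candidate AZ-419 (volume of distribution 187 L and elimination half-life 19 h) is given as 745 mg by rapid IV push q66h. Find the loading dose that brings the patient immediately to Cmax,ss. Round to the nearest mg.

819 mg

f = (1/2)^(66/19) ≈ 0.090015; accumulation ratio R = 1/(1−f) ≈ 1.09892.
Loading dose to hit Cmax,ss on first dose: D_load = D_maint·R ≈ 745 × 1.09892 ≈ 818.70 mg.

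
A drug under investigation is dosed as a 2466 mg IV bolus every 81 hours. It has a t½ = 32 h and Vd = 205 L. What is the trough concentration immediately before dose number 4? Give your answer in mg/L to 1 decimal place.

2.5 mg/L

f = (1/2)^(τ/t½) = (1/2)^(81/32) ≈ 0.1730.
C₀ = D/Vd = 2466/205 ≈ 12.029 mg/L.
Before the 4th dose, 3 doses have been given. Superposition: Cmin = C₀·(f + f² + … + f^3).
≈ 12.029 × (0.1730 + 0.0299 + 0.0052) ≈ 12.029 × 0.2081 ≈ 2.503 mg/L.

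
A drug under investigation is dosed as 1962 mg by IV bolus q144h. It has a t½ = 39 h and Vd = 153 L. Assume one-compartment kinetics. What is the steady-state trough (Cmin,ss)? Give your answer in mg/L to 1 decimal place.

Over one 144-h interval, 144/39 ≈ 3.6923 half-lives elapse, leaving f ≈ 0.0774 of each dose.
Each bolus raises the concentration by D/Vd = 1962/153 ≈ 12.824 mg/L.
Steady-state trough Cmin,ss = C₀·f/(1−f) ≈ 12.824 × 0.0774/0.9226 ≈ 1.076 mg/L.

1.1 mg/L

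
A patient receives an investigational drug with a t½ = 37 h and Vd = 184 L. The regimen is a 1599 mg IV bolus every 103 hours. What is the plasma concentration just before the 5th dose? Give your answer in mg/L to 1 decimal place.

1.5 mg/L

f = (1/2)^(τ/t½) = (1/2)^(103/37) ≈ 0.1452.
C₀ = D/Vd = 1599/184 ≈ 8.690 mg/L.
Before the 5th dose, 4 doses have been given. Superposition: Cmin = C₀·(f + f² + … + f^4).
≈ 8.690 × (0.1452 + 0.0211 + 0.0031 + 0.0004) ≈ 8.690 × 0.1698 ≈ 1.476 mg/L.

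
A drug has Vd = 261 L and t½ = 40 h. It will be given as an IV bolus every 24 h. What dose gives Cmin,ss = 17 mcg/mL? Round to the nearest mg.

τ/t½ = 24/40 ≈ 0.6, so f = (1/2)^(24/40) ≈ 0.659754.
Cmin,ss = (D/Vd)·f/(1−f), so D = Cmin,ss·Vd·(1−f)/f.
D = 17 × 261 × (1−f)/f ≈ 17 × 261 × 0.51572 ≈ 2288.25 mg.

2288 mg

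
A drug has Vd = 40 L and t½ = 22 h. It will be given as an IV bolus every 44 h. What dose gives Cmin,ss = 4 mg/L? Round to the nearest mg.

480 mg

τ/t½ = 44/22 ≈ 2, so f = (1/2)^(44/22) ≈ 0.250000.
Cmin,ss = (D/Vd)·f/(1−f), so D = Cmin,ss·Vd·(1−f)/f.
D = 4 × 40 × (1−f)/f ≈ 4 × 40 × 3.00000 ≈ 480.00 mg.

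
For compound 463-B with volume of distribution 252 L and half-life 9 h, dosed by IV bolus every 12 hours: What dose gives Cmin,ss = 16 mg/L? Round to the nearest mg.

6128 mg

τ/t½ = 12/9 ≈ 1.3333, so f = (1/2)^(12/9) ≈ 0.396850.
Cmin,ss = (D/Vd)·f/(1−f), so D = Cmin,ss·Vd·(1−f)/f.
D = 16 × 252 × (1−f)/f ≈ 16 × 252 × 1.51984 ≈ 6127.99 mg.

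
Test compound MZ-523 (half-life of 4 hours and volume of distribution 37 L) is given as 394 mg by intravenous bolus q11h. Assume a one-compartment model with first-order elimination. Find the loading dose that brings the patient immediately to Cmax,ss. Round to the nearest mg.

463 mg

f = (1/2)^(11/4) ≈ 0.148651; accumulation ratio R = 1/(1−f) ≈ 1.17461.
Loading dose to hit Cmax,ss on first dose: D_load = D_maint·R ≈ 394 × 1.17461 ≈ 462.80 mg.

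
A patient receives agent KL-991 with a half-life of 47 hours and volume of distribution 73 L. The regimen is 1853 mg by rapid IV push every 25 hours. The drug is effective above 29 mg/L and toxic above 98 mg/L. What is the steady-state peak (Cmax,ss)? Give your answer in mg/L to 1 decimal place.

82.3 mg/L

τ/t½ = 25/47 ≈ 0.53191, so fraction remaining f = (1/2)^(25/47) ≈ 0.6916.
Accumulation ratio R = 1/(1 − f) ≈ 1/0.3084 ≈ 3.2425.
Each bolus raises the concentration by D/Vd = 1853/73 ≈ 25.384 mg/L.
Steady-state peak Cmax,ss = C₀·R ≈ 25.384 × 3.2425 ≈ 82.308 mg/L.
Peak 82.3 mg/L vs MTC 98 mg/L: below toxic threshold.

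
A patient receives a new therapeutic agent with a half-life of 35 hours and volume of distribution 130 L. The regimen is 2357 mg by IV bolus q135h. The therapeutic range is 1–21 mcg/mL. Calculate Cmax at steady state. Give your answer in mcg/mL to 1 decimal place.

19.5 mcg/mL

τ/t½ = 135/35 ≈ 3.8571, so fraction remaining f = (1/2)^(135/35) ≈ 0.0690.
At steady state, accumulation factor R = 1/(1 − e^(−kτ)) ≈ 1.0741.
Each bolus raises the concentration by D/Vd = 2357/130 ≈ 18.131 mcg/mL.
Steady-state peak Cmax,ss = C₀·R ≈ 18.131 × 1.0741 ≈ 19.475 mcg/mL.
Peak 19.5 mcg/mL vs MTC 21 mcg/mL: below toxic threshold.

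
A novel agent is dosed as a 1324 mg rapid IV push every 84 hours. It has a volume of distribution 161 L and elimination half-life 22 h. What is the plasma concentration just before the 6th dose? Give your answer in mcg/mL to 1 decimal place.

0.6 mcg/mL

f = (1/2)^(τ/t½) = (1/2)^(84/22) ≈ 0.0709.
C₀ = D/Vd = 1324/161 ≈ 8.224 mcg/mL.
Before the 6th dose, 5 doses have been given. Superposition: Cmin = C₀·(f + f² + … + f^5).
≈ 8.224 × (0.0709 + 0.0050 + 0.0004 + 0.0000 + 0.0000) ≈ 8.224 × 0.0763 ≈ 0.627 mcg/mL.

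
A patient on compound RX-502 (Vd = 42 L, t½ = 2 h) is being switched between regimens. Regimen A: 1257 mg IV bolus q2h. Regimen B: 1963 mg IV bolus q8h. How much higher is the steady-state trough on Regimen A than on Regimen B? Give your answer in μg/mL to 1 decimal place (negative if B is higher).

26.8 μg/mL

Regimen A: f = (1/2)^(2/2) ≈ 0.5000; Cmin,ss = (1257/42)·f/(1−f) ≈ 29.929 μg/mL.
Regimen B: f = (1/2)^(8/2) ≈ 0.0625; Cmin,ss = (1963/42)·f/(1−f) ≈ 3.116 μg/mL.
Difference ≈ 29.929 − 3.116 ≈ 26.813 μg/mL.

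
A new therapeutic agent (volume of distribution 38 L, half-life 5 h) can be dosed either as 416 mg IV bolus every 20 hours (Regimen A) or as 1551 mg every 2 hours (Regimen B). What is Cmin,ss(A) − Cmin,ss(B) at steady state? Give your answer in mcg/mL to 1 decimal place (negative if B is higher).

-127.0 mcg/mL

Regimen A: f = (1/2)^(20/5) ≈ 0.0625; Cmin,ss = (416/38)·f/(1−f) ≈ 0.730 mcg/mL.
Regimen B: f = (1/2)^(2/5) ≈ 0.7579; Cmin,ss = (1551/38)·f/(1−f) ≈ 127.775 mcg/mL.
Difference ≈ 0.730 − 127.775 ≈ -127.045 mcg/mL.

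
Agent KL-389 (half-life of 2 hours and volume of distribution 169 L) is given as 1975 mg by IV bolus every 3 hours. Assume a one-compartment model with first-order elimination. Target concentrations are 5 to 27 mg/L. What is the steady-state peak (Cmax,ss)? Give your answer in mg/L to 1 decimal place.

18.1 mg/L

k = ln2/t½ = ln2/2 ≈ 0.346574 h⁻¹; fraction remaining f = e^(−kτ) = e^(−0.346574×3) ≈ 0.3536.
At steady state, accumulation factor R = 1/(1 − e^(−kτ)) ≈ 1.5470.
Each bolus raises the concentration by D/Vd = 1975/169 ≈ 11.686 mg/L.
Steady-state peak Cmax,ss = C₀·R ≈ 11.686 × 1.5470 ≈ 18.078 mg/L.
Peak 18.1 mg/L vs MTC 27 mg/L: below toxic threshold.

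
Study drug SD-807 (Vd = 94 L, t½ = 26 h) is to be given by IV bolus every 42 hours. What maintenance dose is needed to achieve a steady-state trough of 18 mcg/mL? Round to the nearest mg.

τ/t½ = 42/26 ≈ 1.6154, so f = (1/2)^(42/26) ≈ 0.326378.
Cmin,ss = (D/Vd)·f/(1−f), so D = Cmin,ss·Vd·(1−f)/f.
D = 18 × 94 × (1−f)/f ≈ 18 × 94 × 2.06393 ≈ 3492.17 mg.

3492 mg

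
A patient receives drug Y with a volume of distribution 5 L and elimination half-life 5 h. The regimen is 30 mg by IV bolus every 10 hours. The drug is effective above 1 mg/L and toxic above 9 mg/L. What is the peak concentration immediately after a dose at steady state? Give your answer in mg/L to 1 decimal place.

The dosing interval is 2 half-lives, so f = 2^(−2) = 0.25.
At steady state, R = 1/(1 − 0.25) = 4/3.
Single-dose peak C₀ = D/Vd = 30/5 = 6 mg/L.
Steady-state peak Cmax,ss = C₀·R = 6 × 4/3 ≈ 8.000 mg/L.
Peak 8.0 mg/L vs MTC 9 mg/L: below toxic threshold.

8.0 mg/L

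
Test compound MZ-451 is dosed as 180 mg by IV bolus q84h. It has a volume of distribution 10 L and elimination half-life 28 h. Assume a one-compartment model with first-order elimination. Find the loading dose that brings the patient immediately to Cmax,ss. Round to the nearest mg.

f = (1/2)^(84/28) ≈ 0.125000; accumulation ratio R = 1/(1−f) ≈ 1.14286.
Loading dose to hit Cmax,ss on first dose: D_load = D_maint·R ≈ 180 × 1.14286 ≈ 205.71 mg.

206 mg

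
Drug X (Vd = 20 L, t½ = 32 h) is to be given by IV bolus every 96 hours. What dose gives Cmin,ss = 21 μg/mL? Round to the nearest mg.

2940 mg

τ/t½ = 96/32 ≈ 3, so f = (1/2)^(96/32) ≈ 0.125000.
Cmin,ss = (D/Vd)·f/(1−f), so D = Cmin,ss·Vd·(1−f)/f.
D = 21 × 20 × (1−f)/f ≈ 21 × 20 × 7.00000 ≈ 2940.00 mg.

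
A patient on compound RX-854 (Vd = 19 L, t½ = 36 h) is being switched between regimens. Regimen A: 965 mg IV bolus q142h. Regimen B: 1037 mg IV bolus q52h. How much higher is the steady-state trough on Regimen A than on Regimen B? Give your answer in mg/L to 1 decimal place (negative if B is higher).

Regimen A: f = (1/2)^(142/36) ≈ 0.0650; Cmin,ss = (965/19)·f/(1−f) ≈ 3.531 mg/L.
Regimen B: f = (1/2)^(52/36) ≈ 0.3674; Cmin,ss = (1037/19)·f/(1−f) ≈ 31.698 mg/L.
Difference ≈ 3.531 − 31.698 ≈ -28.167 mg/L.

-28.2 mg/L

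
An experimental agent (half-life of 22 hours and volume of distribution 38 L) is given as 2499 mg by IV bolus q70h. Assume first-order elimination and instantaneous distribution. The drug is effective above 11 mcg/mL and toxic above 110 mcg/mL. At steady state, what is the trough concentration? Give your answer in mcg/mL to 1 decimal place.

8.1 mcg/mL

Over one 70-h interval, 70/22 ≈ 3.1818 half-lives elapse, leaving f ≈ 0.1102 of each dose.
Single-dose peak C₀ = D/Vd = 2499/38 ≈ 65.763 mcg/mL.
Steady-state trough Cmin,ss = C₀·f/(1−f) ≈ 65.763 × 0.1102/0.8898 ≈ 8.145 mcg/mL.
Trough 8.1 mcg/mL vs MEC 11 mcg/mL: subtherapeutic.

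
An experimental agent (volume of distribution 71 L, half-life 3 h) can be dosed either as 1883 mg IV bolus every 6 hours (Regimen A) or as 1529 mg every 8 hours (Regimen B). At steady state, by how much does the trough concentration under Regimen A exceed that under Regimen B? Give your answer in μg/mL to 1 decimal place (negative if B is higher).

Regimen A: f = (1/2)^(6/3) ≈ 0.2500; Cmin,ss = (1883/71)·f/(1−f) ≈ 8.840 μg/mL.
Regimen B: f = (1/2)^(8/3) ≈ 0.1575; Cmin,ss = (1529/71)·f/(1−f) ≈ 4.026 μg/mL.
Difference ≈ 8.840 − 4.026 ≈ 4.814 μg/mL.

4.8 μg/mL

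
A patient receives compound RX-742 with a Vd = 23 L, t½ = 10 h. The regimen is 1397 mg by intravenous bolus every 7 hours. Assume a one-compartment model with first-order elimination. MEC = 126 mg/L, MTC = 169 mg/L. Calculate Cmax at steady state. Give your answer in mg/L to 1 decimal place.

158.0 mg/L

Over one 7-h interval, 7/10 ≈ 0.7 half-lives elapse, leaving f ≈ 0.6156 of each dose.
At steady state, accumulation factor R = 1/(1 − e^(−kτ)) ≈ 2.6015.
Each bolus raises the concentration by D/Vd = 1397/23 ≈ 60.739 mg/L.
Steady-state peak Cmax,ss = C₀·R ≈ 60.739 × 2.6015 ≈ 158.013 mg/L.
Peak 158.0 mg/L vs MTC 169 mg/L: below toxic threshold.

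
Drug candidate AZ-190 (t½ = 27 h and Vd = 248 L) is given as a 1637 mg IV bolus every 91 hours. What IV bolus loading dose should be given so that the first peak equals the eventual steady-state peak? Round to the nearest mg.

f = (1/2)^(91/27) ≈ 0.096698; accumulation ratio R = 1/(1−f) ≈ 1.10705.
Loading dose to hit Cmax,ss on first dose: D_load = D_maint·R ≈ 1637 × 1.10705 ≈ 1812.24 mg.

1812 mg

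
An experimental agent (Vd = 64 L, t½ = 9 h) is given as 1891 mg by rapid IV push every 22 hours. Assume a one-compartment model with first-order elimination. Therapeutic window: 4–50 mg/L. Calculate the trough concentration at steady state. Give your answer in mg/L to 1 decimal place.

6.6 mg/L

k = ln2/t½ = ln2/9 ≈ 0.077016 h⁻¹; fraction remaining f = e^(−kτ) = e^(−0.077016×22) ≈ 0.1837.
Each bolus raises the concentration by D/Vd = 1891/64 ≈ 29.547 mg/L.
Steady-state trough Cmin,ss = C₀·f/(1−f) ≈ 29.547 × 0.1837/0.8163 ≈ 6.649 mg/L.
Trough 6.6 mg/L vs MEC 4 mg/L: adequate.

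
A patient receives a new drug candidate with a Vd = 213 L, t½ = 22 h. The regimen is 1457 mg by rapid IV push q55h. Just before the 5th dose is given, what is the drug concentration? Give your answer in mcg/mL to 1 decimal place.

f = (1/2)^(τ/t½) = (1/2)^(55/22) ≈ 0.1768.
C₀ = D/Vd = 1457/213 ≈ 6.840 mcg/mL.
Before the 5th dose, 4 doses have been given. Superposition: Cmin = C₀·(f + f² + … + f^4).
≈ 6.840 × (0.1768 + 0.0313 + 0.0055 + 0.0010) ≈ 6.840 × 0.2146 ≈ 1.468 mcg/mL.

1.5 mcg/mL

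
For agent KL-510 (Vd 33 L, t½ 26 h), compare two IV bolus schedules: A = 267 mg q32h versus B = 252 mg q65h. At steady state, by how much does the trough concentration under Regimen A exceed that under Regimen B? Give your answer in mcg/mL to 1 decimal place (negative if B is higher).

Regimen A: f = (1/2)^(32/26) ≈ 0.4261; Cmin,ss = (267/33)·f/(1−f) ≈ 6.007 mcg/mL.
Regimen B: f = (1/2)^(65/26) ≈ 0.1768; Cmin,ss = (252/33)·f/(1−f) ≈ 1.640 mcg/mL.
Difference ≈ 6.007 − 1.640 ≈ 4.367 mcg/mL.

4.4 mcg/mL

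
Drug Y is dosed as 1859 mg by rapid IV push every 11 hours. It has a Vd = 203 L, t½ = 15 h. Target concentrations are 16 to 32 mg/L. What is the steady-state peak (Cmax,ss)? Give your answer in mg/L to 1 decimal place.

23.0 mg/L

k = ln2/t½ = ln2/15 ≈ 0.046210 h⁻¹; fraction remaining f = e^(−kτ) = e^(−0.046210×11) ≈ 0.6015.
Accumulation ratio R = 1/(1 − f) ≈ 1/0.3985 ≈ 2.5094.
Each bolus raises the concentration by D/Vd = 1859/203 ≈ 9.158 mg/L.
Steady-state peak Cmax,ss = C₀·R ≈ 9.158 × 2.5094 ≈ 22.981 mg/L.
Peak 23.0 mg/L vs MTC 32 mg/L: below toxic threshold.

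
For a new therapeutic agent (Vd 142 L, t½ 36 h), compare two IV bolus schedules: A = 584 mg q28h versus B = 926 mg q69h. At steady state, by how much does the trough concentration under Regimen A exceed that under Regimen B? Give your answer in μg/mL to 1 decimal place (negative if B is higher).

Regimen A: f = (1/2)^(28/36) ≈ 0.5833; Cmin,ss = (584/142)·f/(1−f) ≈ 5.757 μg/mL.
Regimen B: f = (1/2)^(69/36) ≈ 0.2649; Cmin,ss = (926/142)·f/(1−f) ≈ 2.350 μg/mL.
Difference ≈ 5.757 − 2.350 ≈ 3.407 μg/mL.

3.4 μg/mL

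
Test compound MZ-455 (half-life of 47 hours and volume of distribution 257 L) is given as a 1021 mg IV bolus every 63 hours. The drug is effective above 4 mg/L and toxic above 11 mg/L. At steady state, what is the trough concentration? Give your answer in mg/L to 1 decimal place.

2.6 mg/L

Over one 63-h interval, 63/47 ≈ 1.3404 half-lives elapse, leaving f ≈ 0.3949 of each dose.
Accumulation ratio R = 1/(1 − f) ≈ 1/0.6051 ≈ 1.6526.
Each bolus raises the concentration by D/Vd = 1021/257 ≈ 3.973 mg/L.
Steady-state peak Cmax,ss = C₀·R ≈ 3.973 × 1.6526 ≈ 6.566 mg/L.
One interval later, Cmin,ss = Cmax,ss·e^(−kτ) ≈ 6.566 × 0.3949 ≈ 2.593 mg/L.
Trough 2.6 mg/L vs MEC 4 mg/L: subtherapeutic.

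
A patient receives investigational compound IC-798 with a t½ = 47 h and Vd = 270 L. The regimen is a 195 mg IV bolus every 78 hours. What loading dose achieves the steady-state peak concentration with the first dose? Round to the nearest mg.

f = (1/2)^(78/47) ≈ 0.316532; accumulation ratio R = 1/(1−f) ≈ 1.46313.
Loading dose to hit Cmax,ss on first dose: D_load = D_maint·R ≈ 195 × 1.46313 ≈ 285.31 mg.

285 mg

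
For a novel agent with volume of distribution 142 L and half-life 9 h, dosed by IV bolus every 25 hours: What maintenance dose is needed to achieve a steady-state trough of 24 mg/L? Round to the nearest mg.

τ/t½ = 25/9 ≈ 2.7778, so f = (1/2)^(25/9) ≈ 0.145816.
Cmin,ss = (D/Vd)·f/(1−f), so D = Cmin,ss·Vd·(1−f)/f.
D = 24 × 142 × (1−f)/f ≈ 24 × 142 × 5.85796 ≈ 19963.93 mg.

19964 mg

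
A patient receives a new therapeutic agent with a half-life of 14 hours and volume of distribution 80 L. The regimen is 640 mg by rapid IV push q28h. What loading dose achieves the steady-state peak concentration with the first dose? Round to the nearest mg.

853 mg

f = (1/2)^(28/14) ≈ 0.250000; accumulation ratio R = 1/(1−f) ≈ 1.33333.
Loading dose to hit Cmax,ss on first dose: D_load = D_maint·R ≈ 640 × 1.33333 ≈ 853.33 mg.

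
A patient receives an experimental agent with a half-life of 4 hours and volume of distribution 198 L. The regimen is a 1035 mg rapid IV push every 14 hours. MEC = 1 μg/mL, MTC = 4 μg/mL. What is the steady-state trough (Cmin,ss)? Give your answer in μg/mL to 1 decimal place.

0.5 μg/mL

Over one 14-h interval, 14/4 ≈ 3.5 half-lives elapse, leaving f ≈ 0.0884 of each dose.
Accumulation ratio R = 1/(1 − f) ≈ 1/0.9116 ≈ 1.0970.
Single-dose peak C₀ = D/Vd = 1035/198 ≈ 5.227 μg/mL.
Cmax,ss = C₀/(1 − f) ≈ 5.227/0.9116 ≈ 5.734 μg/mL.
Steady-state trough Cmin,ss = Cmax,ss·f ≈ 5.734 × 0.0884 ≈ 0.507 μg/mL.
Trough 0.5 μg/mL vs MEC 1 μg/mL: subtherapeutic.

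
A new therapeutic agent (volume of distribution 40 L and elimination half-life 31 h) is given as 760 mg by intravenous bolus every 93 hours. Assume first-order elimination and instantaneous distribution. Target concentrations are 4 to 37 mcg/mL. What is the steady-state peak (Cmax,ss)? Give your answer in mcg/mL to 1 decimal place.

21.7 mcg/mL

The dosing interval is 3 half-lives, so f = 2^(−3) = 0.125.
Accumulation ratio R = 1/(1 − f) = 1/0.875 = 8/7.
Single-dose peak C₀ = D/Vd = 760/40 = 19 mcg/mL.
Steady-state peak Cmax,ss = C₀·R = 19 × 8/7 ≈ 21.714 mcg/mL.
Peak 21.7 mcg/mL vs MTC 37 mcg/mL: below toxic threshold.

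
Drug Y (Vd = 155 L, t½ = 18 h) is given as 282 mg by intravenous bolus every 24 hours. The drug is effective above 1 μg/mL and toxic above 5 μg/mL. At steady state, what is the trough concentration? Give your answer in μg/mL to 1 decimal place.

1.2 μg/mL

τ/t½ = 24/18 ≈ 1.3333, so fraction remaining f = (1/2)^(24/18) ≈ 0.3969.
Single-dose peak C₀ = D/Vd = 282/155 ≈ 1.819 μg/mL.
Steady-state trough Cmin,ss = C₀·f/(1−f) ≈ 1.819 × 0.3969/0.6031 ≈ 1.197 μg/mL.
Trough 1.2 μg/mL vs MEC 1 μg/mL: adequate.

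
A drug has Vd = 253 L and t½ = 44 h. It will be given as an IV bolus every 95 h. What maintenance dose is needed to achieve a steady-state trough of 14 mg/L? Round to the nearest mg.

τ/t½ = 95/44 ≈ 2.1591, so f = (1/2)^(95/44) ≈ 0.223897.
Cmin,ss = (D/Vd)·f/(1−f), so D = Cmin,ss·Vd·(1−f)/f.
D = 14 × 253 × (1−f)/f ≈ 14 × 253 × 3.46634 ≈ 12277.78 mg.

12278 mg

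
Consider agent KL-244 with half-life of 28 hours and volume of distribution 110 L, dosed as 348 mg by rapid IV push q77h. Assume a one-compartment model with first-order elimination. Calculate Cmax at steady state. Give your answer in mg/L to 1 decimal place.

3.7 mg/L

τ/t½ = 77/28 ≈ 2.75, so fraction remaining f = (1/2)^(77/28) ≈ 0.1487.
Accumulation ratio R = 1/(1 − f) ≈ 1/0.8513 ≈ 1.1747.
Single-dose peak C₀ = D/Vd = 348/110 ≈ 3.164 mg/L.
Steady-state peak Cmax,ss = C₀·R ≈ 3.164 × 1.1747 ≈ 3.717 mg/L.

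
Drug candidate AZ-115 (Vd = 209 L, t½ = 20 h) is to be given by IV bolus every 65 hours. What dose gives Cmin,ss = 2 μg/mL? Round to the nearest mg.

3559 mg

τ/t½ = 65/20 ≈ 3.25, so f = (1/2)^(65/20) ≈ 0.105112.
Cmin,ss = (D/Vd)·f/(1−f), so D = Cmin,ss·Vd·(1−f)/f.
D = 2 × 209 × (1−f)/f ≈ 2 × 209 × 8.51366 ≈ 3558.71 mg.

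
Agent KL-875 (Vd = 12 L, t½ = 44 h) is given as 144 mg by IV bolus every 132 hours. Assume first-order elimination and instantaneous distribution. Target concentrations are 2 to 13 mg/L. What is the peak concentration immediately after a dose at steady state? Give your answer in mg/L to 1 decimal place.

τ = 132 h = 3 half-lives, so f = (1/2)^3 = 0.125.
At steady state, R = 1/(1 − 0.125) = 8/7.
Single-dose peak C₀ = D/Vd = 144/12 = 12 mg/L.
Steady-state peak Cmax,ss = C₀·R = 12 × 8/7 ≈ 13.714 mg/L.
Peak 13.7 mg/L vs MTC 13 mg/L: exceeds toxic threshold.

13.7 mg/L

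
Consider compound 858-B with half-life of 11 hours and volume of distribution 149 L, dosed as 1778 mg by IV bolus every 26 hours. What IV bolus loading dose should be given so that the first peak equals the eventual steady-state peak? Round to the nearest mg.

2207 mg

f = (1/2)^(26/11) ≈ 0.194301; accumulation ratio R = 1/(1−f) ≈ 1.24116.
Loading dose to hit Cmax,ss on first dose: D_load = D_maint·R ≈ 1778 × 1.24116 ≈ 2206.78 mg.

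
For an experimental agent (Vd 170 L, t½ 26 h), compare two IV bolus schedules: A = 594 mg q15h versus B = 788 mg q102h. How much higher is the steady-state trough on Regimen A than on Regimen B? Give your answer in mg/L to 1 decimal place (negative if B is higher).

Regimen A: f = (1/2)^(15/26) ≈ 0.6704; Cmin,ss = (594/170)·f/(1−f) ≈ 7.107 mg/L.
Regimen B: f = (1/2)^(102/26) ≈ 0.0659; Cmin,ss = (788/170)·f/(1−f) ≈ 0.327 mg/L.
Difference ≈ 7.107 − 0.327 ≈ 6.780 mg/L.

6.8 mg/L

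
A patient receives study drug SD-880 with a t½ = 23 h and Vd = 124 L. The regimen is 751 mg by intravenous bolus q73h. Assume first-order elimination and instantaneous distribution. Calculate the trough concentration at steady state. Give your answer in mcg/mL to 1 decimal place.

0.8 mcg/mL

k = ln2/t½ = ln2/23 ≈ 0.030137 h⁻¹; fraction remaining f = e^(−kτ) = e^(−0.030137×73) ≈ 0.1108.
Single-dose peak C₀ = D/Vd = 751/124 ≈ 6.056 mcg/mL.
Steady-state trough Cmin,ss = C₀·f/(1−f) ≈ 6.056 × 0.1108/0.8892 ≈ 0.755 mcg/mL.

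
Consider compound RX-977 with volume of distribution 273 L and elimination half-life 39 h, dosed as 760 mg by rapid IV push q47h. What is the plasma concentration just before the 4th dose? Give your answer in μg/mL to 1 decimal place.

2.0 μg/mL

f = (1/2)^(τ/t½) = (1/2)^(47/39) ≈ 0.4337.
C₀ = D/Vd = 760/273 ≈ 2.784 μg/mL.
Before the 4th dose, 3 doses have been given. Superposition: Cmin = C₀·(f + f² + … + f^3).
≈ 2.784 × (0.4337 + 0.1881 + 0.0816) ≈ 2.784 × 0.7034 ≈ 1.958 μg/mL.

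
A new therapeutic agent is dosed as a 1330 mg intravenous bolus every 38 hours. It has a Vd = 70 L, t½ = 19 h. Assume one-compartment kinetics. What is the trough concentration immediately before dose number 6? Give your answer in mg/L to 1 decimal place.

6.3 mg/L

f = (1/2)^(τ/t½) = (1/2)^(38/19) ≈ 0.2500.
C₀ = D/Vd = 1330/70 ≈ 19.000 mg/L.
Before the 6th dose, 5 doses have been given. Superposition: Cmin = C₀·(f + f² + … + f^5).
≈ 19.000 × (0.2500 + 0.0625 + 0.0156 + 0.0039 + 0.0010) ≈ 19.000 × 0.3330 ≈ 6.327 mg/L.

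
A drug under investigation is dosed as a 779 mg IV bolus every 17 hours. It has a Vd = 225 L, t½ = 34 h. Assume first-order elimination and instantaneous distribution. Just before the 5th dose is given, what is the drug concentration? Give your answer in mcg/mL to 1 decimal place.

f = (1/2)^(τ/t½) = (1/2)^(17/34) ≈ 0.7071.
C₀ = D/Vd = 779/225 ≈ 3.462 mcg/mL.
Before the 5th dose, 4 doses have been given. Superposition: Cmin = C₀·(f + f² + … + f^4).
≈ 3.462 × (0.7071 + 0.5000 + 0.3535 + 0.2500) ≈ 3.462 × 1.8106 ≈ 6.268 mcg/mL.

6.3 mcg/mL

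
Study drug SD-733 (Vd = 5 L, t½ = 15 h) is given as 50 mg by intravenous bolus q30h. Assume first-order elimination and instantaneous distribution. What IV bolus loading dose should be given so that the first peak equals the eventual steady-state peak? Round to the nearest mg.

67 mg

f = (1/2)^(30/15) ≈ 0.250000; accumulation ratio R = 1/(1−f) ≈ 1.33333.
Loading dose to hit Cmax,ss on first dose: D_load = D_maint·R ≈ 50 × 1.33333 ≈ 66.67 mg.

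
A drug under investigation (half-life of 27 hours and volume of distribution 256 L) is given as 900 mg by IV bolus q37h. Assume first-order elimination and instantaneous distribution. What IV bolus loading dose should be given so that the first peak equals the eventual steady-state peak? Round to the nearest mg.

1468 mg

f = (1/2)^(37/27) ≈ 0.386792; accumulation ratio R = 1/(1−f) ≈ 1.63077.
Loading dose to hit Cmax,ss on first dose: D_load = D_maint·R ≈ 900 × 1.63077 ≈ 1467.69 mg.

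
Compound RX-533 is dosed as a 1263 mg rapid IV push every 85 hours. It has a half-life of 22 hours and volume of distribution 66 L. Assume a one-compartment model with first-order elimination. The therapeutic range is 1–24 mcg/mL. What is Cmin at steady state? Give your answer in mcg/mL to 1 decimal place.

k = ln2/t½ = ln2/22 ≈ 0.031507 h⁻¹; fraction remaining f = e^(−kτ) = e^(−0.031507×85) ≈ 0.0687.
Each bolus raises the concentration by D/Vd = 1263/66 ≈ 19.136 mcg/mL.
Steady-state trough Cmin,ss = C₀·f/(1−f) ≈ 19.136 × 0.0687/0.9313 ≈ 1.412 mcg/mL.
Trough 1.4 mcg/mL vs MEC 1 mcg/mL: adequate.

1.4 mcg/mL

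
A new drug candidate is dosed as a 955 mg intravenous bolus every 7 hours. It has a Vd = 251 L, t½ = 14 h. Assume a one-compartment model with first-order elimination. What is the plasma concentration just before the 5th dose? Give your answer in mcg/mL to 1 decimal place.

f = (1/2)^(τ/t½) = (1/2)^(7/14) ≈ 0.7071.
C₀ = D/Vd = 955/251 ≈ 3.805 mcg/mL.
Before the 5th dose, 4 doses have been given. Superposition: Cmin = C₀·(f + f² + … + f^4).
≈ 3.805 × (0.7071 + 0.5000 + 0.3535 + 0.2500) ≈ 3.805 × 1.8106 ≈ 6.889 mcg/mL.

6.9 mcg/mL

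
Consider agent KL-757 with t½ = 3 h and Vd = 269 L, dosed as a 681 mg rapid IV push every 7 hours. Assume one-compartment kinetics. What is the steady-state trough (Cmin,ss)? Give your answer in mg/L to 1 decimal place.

0.6 mg/L

τ/t½ = 7/3 ≈ 2.3333, so fraction remaining f = (1/2)^(7/3) ≈ 0.1984.
At steady state, accumulation factor R = 1/(1 − e^(−kτ)) ≈ 1.2475.
Single-dose peak C₀ = D/Vd = 681/269 ≈ 2.532 mg/L.
Cmax,ss = C₀/(1 − f) ≈ 2.532/0.8016 ≈ 3.159 mg/L.
One interval later, Cmin,ss = Cmax,ss·e^(−kτ) ≈ 3.159 × 0.1984 ≈ 0.627 mg/L.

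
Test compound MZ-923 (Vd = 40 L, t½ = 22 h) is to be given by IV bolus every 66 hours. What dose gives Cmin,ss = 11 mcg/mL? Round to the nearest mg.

3080 mg

τ/t½ = 66/22 ≈ 3, so f = (1/2)^(66/22) ≈ 0.125000.
Cmin,ss = (D/Vd)·f/(1−f), so D = Cmin,ss·Vd·(1−f)/f.
D = 11 × 40 × (1−f)/f ≈ 11 × 40 × 7.00000 ≈ 3080.00 mg.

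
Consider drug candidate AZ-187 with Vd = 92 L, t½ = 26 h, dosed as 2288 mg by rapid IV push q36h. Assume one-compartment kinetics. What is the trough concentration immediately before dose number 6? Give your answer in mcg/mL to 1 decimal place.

f = (1/2)^(τ/t½) = (1/2)^(36/26) ≈ 0.3830.
C₀ = D/Vd = 2288/92 ≈ 24.870 mcg/mL.
Before the 6th dose, 5 doses have been given. Superposition: Cmin = C₀·(f + f² + … + f^5).
≈ 24.870 × (0.3830 + 0.1467 + 0.0562 + 0.0215 + 0.0082) ≈ 24.870 × 0.6156 ≈ 15.310 mcg/mL.

15.3 mcg/mL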